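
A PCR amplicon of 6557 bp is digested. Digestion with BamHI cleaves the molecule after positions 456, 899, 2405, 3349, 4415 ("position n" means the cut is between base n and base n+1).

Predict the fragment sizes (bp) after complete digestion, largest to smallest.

2142, 1506, 1066, 944, 456, 443 bp

Linear molecule, 5 cuts → 6 fragments:
  456 − 0 = 456 bp
  899 − 456 = 443 bp
  2405 − 899 = 1506 bp
  3349 − 2405 = 944 bp
  4415 − 3349 = 1066 bp
  6557 − 4415 = 2142 bp
Sorted largest to smallest: 2142, 1506, 1066, 944, 456, 443 bp.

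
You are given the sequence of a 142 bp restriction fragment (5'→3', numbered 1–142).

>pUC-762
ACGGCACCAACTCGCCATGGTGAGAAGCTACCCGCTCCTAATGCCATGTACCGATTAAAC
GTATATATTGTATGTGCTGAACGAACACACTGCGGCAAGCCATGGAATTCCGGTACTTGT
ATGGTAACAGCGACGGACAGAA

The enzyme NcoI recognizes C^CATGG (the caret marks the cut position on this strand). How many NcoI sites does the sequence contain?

2

CCATGG occurs starting at positions 15, 100.
NcoI cuts at 2 sites.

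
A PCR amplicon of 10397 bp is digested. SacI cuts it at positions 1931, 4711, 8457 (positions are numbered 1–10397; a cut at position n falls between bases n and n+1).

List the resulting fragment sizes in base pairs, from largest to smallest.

3746, 2780, 1940, 1931 bp

Linear molecule, 3 cuts → 4 fragments:
  1931 − 0 = 1931 bp
  4711 − 1931 = 2780 bp
  8457 − 4711 = 3746 bp
  10397 − 8457 = 1940 bp
Sorted largest to smallest: 3746, 2780, 1940, 1931 bp.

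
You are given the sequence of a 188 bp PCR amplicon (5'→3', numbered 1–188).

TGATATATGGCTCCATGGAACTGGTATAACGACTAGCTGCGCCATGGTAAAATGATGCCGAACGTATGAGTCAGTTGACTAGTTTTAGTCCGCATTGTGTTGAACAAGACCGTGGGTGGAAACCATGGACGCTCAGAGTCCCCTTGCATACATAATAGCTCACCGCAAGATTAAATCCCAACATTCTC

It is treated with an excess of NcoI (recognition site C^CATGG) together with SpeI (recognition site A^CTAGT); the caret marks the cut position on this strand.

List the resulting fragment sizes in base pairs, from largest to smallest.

NcoI sites (CCATGG) start at positions 13, 42, 123.
NcoI cuts after the first base of each site, so after positions 13, 42, 123.
The SpeI site (ACTAGT) starts at position 78.
SpeI cuts after the first base of each site, so after position 78.
Combined cut positions: 13, 42, 78, 123.
Linear molecule, 4 cuts → 5 fragments:
  1–13 → 13 bp
  14–42 → 29 bp
  43–78 → 36 bp
  79–123 → 45 bp
  124–188 → 65 bp
Sorted largest to smallest: 65, 45, 36, 29, 13 bp.

65, 45, 36, 29, 13 bp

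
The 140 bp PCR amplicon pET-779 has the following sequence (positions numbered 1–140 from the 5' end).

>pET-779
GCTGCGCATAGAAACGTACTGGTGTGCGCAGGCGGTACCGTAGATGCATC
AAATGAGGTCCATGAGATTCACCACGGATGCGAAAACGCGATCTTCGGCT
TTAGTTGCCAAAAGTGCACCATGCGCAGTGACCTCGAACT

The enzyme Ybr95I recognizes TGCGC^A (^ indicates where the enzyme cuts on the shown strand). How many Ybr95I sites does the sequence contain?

3

TGCGCA occurs starting at positions 3, 25, 122.
Ybr95I cuts at 3 sites.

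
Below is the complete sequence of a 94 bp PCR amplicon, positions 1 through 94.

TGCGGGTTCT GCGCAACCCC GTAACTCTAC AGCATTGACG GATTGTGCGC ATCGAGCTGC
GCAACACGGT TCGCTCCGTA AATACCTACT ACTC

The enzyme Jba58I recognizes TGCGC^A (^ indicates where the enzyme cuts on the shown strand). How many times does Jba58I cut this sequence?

3

TGCGCA occurs starting at positions 10, 46, 58.
Jba58I cuts at 3 sites.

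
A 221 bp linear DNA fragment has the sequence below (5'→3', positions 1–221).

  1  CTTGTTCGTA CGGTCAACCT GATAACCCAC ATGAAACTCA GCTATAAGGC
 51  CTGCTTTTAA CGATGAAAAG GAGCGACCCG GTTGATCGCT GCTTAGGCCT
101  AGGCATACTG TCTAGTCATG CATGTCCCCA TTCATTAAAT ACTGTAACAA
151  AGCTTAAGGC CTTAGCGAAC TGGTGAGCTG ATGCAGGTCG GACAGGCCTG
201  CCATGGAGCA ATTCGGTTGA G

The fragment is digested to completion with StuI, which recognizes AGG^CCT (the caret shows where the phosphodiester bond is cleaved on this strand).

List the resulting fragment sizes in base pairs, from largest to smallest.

StuI sites (AGGCCT) start at positions 47, 95, 157, 194.
StuI cuts after base 3 of each site, so after positions 49, 97, 159, 196.
Linear molecule, 4 cuts → 5 fragments:
  1–49 → 49 bp
  50–97 → 48 bp
  98–159 → 62 bp
  160–196 → 37 bp
  197–221 → 25 bp
Sorted largest to smallest: 62, 49, 48, 37, 25 bp.

62, 49, 48, 37, 25 bp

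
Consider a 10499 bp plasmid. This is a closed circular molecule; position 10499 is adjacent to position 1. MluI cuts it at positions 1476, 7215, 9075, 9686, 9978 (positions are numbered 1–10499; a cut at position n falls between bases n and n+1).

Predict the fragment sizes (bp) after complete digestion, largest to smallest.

Circular molecule, 5 cuts → 5 fragments:
  7215 − 1476 = 5739 bp
  9075 − 7215 = 1860 bp
  9686 − 9075 = 611 bp
  9978 − 9686 = 292 bp
  wrap: 10499 − 9978 + 1476 = 1997 bp
Sorted largest to smallest: 5739, 1997, 1860, 611, 292 bp.

5739, 1997, 1860, 611, 292 bp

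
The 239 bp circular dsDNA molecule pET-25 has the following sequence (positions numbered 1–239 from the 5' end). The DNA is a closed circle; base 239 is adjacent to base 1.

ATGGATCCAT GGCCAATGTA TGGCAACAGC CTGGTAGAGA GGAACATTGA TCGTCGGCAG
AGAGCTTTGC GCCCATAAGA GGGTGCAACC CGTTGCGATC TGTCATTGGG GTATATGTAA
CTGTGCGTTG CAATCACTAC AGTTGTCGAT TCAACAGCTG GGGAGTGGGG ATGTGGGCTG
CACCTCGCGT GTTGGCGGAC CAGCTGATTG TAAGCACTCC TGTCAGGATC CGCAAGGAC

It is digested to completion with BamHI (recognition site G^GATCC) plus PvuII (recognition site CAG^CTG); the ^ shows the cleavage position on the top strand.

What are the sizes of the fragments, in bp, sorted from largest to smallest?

BamHI sites (GGATCC) start at positions 3, 226.
BamHI cuts after the first base of each site, so after positions 3, 226.
PvuII sites (CAGCTG) start at positions 155, 201.
PvuII cuts after base 3 of each site, so after positions 157, 203.
Combined cut positions: 3, 157, 203, 226.
Circular molecule, 4 cuts → 4 fragments:
  4–157 → 154 bp
  158–203 → 46 bp
  204–226 → 23 bp
  227–239 then 1–3 → 13 + 3 = 16 bp
Sorted largest to smallest: 154, 46, 23, 16 bp.

154, 46, 23, 16 bp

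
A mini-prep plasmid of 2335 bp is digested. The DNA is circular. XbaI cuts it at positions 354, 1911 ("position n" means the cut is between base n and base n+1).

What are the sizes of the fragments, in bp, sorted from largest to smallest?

Circular molecule, 2 cuts → 2 fragments:
  1911 − 354 = 1557 bp
  wrap: 2335 − 1911 + 354 = 778 bp
Sorted largest to smallest: 1557, 778 bp.

1557, 778 bp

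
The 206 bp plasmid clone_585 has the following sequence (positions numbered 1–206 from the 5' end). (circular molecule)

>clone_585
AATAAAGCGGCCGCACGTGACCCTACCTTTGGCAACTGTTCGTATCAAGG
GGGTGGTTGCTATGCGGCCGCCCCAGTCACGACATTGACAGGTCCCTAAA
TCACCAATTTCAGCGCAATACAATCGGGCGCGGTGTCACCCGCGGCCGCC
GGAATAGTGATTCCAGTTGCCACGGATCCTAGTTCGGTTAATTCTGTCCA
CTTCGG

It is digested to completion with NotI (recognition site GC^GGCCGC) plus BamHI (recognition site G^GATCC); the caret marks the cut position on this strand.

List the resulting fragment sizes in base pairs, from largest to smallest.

NotI sites (GCGGCCGC) start at positions 7, 64, 142.
NotI cuts after base 2 of each site, so after positions 8, 65, 143.
The BamHI site (GGATCC) starts at position 174.
BamHI cuts after the first base of each site, so after position 174.
Combined cut positions: 8, 65, 143, 174.
Circular molecule, 4 cuts → 4 fragments:
  9–65 → 57 bp
  66–143 → 78 bp
  144–174 → 31 bp
  175–206 then 1–8 → 32 + 8 = 40 bp
Sorted largest to smallest: 78, 57, 40, 31 bp.

78, 57, 40, 31 bp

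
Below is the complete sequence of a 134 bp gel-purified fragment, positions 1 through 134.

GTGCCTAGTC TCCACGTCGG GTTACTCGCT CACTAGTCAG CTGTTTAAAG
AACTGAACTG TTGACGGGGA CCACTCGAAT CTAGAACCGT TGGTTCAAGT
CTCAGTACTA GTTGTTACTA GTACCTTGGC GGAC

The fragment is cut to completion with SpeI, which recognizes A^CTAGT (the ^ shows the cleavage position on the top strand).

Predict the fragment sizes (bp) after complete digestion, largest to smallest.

SpeI sites (ACTAGT) start at positions 32, 107, 117.
SpeI cuts after the first base of each site, so after positions 32, 107, 117.
Linear molecule, 3 cuts → 4 fragments:
  1–32 → 32 bp
  33–107 → 75 bp
  108–117 → 10 bp
  118–134 → 17 bp
Sorted largest to smallest: 75, 32, 17, 10 bp.

75, 32, 17, 10 bp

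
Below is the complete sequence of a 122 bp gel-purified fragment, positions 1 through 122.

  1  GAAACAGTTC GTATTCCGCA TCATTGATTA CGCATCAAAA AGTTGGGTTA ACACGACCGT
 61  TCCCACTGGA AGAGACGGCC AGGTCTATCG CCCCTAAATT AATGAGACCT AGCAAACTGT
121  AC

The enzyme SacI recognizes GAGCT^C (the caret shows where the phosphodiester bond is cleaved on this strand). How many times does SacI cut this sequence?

No occurrence of GAGCTC is present in the sequence.
SacI does not cut: 0 sites.

0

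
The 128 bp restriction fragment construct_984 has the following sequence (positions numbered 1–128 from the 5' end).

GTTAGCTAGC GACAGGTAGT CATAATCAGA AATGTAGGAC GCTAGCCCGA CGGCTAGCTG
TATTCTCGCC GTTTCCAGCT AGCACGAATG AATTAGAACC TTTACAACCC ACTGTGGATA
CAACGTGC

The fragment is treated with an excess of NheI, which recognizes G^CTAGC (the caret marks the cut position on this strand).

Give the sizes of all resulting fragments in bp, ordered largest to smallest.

NheI sites (GCTAGC) start at positions 5, 41, 53, 78.
NheI cuts after the first base of each site, so after positions 5, 41, 53, 78.
Linear molecule, 4 cuts → 5 fragments:
  1–5 → 5 bp
  6–41 → 36 bp
  42–53 → 12 bp
  54–78 → 25 bp
  79–128 → 50 bp
Sorted largest to smallest: 50, 36, 25, 12, 5 bp.

50, 36, 25, 12, 5 bp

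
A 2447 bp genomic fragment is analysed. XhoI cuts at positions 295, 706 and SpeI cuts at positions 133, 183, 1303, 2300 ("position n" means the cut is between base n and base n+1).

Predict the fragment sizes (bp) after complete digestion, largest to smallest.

Combined cut positions (sorted): 133, 183, 295, 706, 1303, 2300.
Linear molecule, 6 cuts → 7 fragments:
  133 − 0 = 133 bp
  183 − 133 = 50 bp
  295 − 183 = 112 bp
  706 − 295 = 411 bp
  1303 − 706 = 597 bp
  2300 − 1303 = 997 bp
  2447 − 2300 = 147 bp
Sorted largest to smallest: 997, 597, 411, 147, 133, 112, 50 bp.

997, 597, 411, 147, 133, 112, 50 bp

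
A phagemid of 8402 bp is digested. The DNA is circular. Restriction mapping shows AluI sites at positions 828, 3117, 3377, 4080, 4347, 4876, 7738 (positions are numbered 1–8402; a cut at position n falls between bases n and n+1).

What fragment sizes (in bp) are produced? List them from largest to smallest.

Circular molecule, 7 cuts → 7 fragments:
  3117 − 828 = 2289 bp
  3377 − 3117 = 260 bp
  4080 − 3377 = 703 bp
  4347 − 4080 = 267 bp
  4876 − 4347 = 529 bp
  7738 − 4876 = 2862 bp
  wrap: 8402 − 7738 + 828 = 1492 bp
Sorted largest to smallest: 2862, 2289, 1492, 703, 529, 267, 260 bp.

2862, 2289, 1492, 703, 529, 267, 260 bp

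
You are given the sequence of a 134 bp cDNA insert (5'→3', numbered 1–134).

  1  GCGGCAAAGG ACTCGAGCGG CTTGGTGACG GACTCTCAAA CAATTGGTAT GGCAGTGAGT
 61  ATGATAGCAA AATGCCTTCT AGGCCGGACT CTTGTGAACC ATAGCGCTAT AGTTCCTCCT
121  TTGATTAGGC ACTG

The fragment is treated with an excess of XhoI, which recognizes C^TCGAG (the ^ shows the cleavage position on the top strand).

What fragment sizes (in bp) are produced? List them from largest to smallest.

122, 12 bp

The XhoI site (CTCGAG) starts at position 12.
XhoI cuts after the first base of each site, so after position 12.
Linear molecule, 1 cut → 2 fragments:
  1–12 → 12 bp
  13–134 → 122 bp
Sorted largest to smallest: 122, 12 bp.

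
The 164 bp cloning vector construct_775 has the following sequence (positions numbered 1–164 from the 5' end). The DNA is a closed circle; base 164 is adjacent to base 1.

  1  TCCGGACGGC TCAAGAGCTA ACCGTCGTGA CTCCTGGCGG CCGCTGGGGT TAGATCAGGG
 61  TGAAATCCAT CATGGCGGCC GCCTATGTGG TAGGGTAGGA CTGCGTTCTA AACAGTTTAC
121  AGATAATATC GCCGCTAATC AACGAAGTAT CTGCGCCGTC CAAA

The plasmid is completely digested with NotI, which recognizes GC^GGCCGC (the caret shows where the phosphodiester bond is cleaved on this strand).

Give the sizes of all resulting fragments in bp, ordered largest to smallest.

126, 38 bp

NotI sites (GCGGCCGC) start at positions 37, 75.
NotI cuts after base 2 of each site, so after positions 38, 76.
Circular molecule, 2 cuts → 2 fragments:
  39–76 → 38 bp
  77–164 then 1–38 → 88 + 38 = 126 bp
Sorted largest to smallest: 126, 38 bp.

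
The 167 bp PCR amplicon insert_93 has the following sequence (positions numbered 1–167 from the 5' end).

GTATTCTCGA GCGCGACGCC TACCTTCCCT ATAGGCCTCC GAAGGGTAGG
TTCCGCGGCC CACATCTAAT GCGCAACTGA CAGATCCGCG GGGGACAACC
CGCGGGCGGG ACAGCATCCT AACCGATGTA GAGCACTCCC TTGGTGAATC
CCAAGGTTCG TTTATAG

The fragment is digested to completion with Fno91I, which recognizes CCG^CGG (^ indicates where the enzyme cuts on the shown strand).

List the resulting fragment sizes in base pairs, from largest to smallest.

Fno91I sites (CCGCGG) start at positions 53, 86, 100.
Fno91I cuts after base 3 of each site, so after positions 55, 88, 102.
Linear molecule, 3 cuts → 4 fragments:
  1–55 → 55 bp
  56–88 → 33 bp
  89–102 → 14 bp
  103–167 → 65 bp
Sorted largest to smallest: 65, 55, 33, 14 bp.

65, 55, 33, 14 bp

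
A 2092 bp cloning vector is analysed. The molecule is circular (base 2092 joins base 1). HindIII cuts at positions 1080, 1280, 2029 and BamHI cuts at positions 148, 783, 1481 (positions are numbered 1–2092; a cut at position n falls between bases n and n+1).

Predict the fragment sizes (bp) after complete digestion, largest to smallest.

Combined cut positions (sorted): 148, 783, 1080, 1280, 1481, 2029.
Circular molecule, 6 cuts → 6 fragments:
  783 − 148 = 635 bp
  1080 − 783 = 297 bp
  1280 − 1080 = 200 bp
  1481 − 1280 = 201 bp
  2029 − 1481 = 548 bp
  wrap: 2092 − 2029 + 148 = 211 bp
Sorted largest to smallest: 635, 548, 297, 211, 201, 200 bp.

635, 548, 297, 211, 201, 200 bp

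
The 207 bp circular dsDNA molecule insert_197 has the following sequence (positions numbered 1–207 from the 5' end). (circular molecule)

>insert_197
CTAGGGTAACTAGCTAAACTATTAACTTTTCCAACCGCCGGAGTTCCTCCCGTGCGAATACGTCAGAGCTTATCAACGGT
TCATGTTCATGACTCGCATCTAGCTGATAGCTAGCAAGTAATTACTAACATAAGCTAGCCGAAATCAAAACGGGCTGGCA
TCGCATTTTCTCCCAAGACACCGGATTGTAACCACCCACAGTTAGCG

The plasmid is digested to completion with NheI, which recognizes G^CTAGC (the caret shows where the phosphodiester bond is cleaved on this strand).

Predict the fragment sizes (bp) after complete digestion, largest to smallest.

183, 24 bp

NheI sites (GCTAGC) start at positions 110, 134.
NheI cuts after the first base of each site, so after positions 110, 134.
Circular molecule, 2 cuts → 2 fragments:
  111–134 → 24 bp
  135–207 then 1–110 → 73 + 110 = 183 bp
Sorted largest to smallest: 183, 24 bp.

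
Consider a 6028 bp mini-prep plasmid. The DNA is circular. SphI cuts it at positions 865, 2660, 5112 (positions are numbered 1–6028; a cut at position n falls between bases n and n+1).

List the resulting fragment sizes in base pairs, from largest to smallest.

2452, 1795, 1781 bp

Circular molecule, 3 cuts → 3 fragments:
  2660 − 865 = 1795 bp
  5112 − 2660 = 2452 bp
  wrap: 6028 − 5112 + 865 = 1781 bp
Sorted largest to smallest: 2452, 1795, 1781 bp.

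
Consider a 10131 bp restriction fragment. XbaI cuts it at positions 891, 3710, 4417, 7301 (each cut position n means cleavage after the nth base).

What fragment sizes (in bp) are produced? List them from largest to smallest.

Linear molecule, 4 cuts → 5 fragments:
  891 − 0 = 891 bp
  3710 − 891 = 2819 bp
  4417 − 3710 = 707 bp
  7301 − 4417 = 2884 bp
  10131 − 7301 = 2830 bp
Sorted largest to smallest: 2884, 2830, 2819, 891, 707 bp.

2884, 2830, 2819, 891, 707 bp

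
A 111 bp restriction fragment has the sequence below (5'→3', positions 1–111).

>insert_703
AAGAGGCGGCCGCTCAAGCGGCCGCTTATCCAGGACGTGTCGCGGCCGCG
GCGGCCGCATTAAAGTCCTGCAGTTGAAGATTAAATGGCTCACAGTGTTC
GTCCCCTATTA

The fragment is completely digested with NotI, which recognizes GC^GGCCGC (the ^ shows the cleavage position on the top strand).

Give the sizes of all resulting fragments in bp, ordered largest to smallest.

NotI sites (GCGGCCGC) start at positions 6, 18, 42, 51.
NotI cuts after base 2 of each site, so after positions 7, 19, 43, 52.
Linear molecule, 4 cuts → 5 fragments:
  1–7 → 7 bp
  8–19 → 12 bp
  20–43 → 24 bp
  44–52 → 9 bp
  53–111 → 59 bp
Sorted largest to smallest: 59, 24, 12, 9, 7 bp.

59, 24, 12, 9, 7 bp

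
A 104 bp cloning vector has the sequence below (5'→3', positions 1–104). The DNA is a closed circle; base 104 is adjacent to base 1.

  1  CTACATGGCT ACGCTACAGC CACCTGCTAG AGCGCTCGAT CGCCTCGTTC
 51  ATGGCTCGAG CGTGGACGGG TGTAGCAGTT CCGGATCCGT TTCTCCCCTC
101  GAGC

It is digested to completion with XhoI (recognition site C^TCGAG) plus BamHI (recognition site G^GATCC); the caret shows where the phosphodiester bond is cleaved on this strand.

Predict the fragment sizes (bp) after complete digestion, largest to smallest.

XhoI sites (CTCGAG) start at positions 55, 98.
XhoI cuts after the first base of each site, so after positions 55, 98.
The BamHI site (GGATCC) starts at position 83.
BamHI cuts after the first base of each site, so after position 83.
Combined cut positions: 55, 83, 98.
Circular molecule, 3 cuts → 3 fragments:
  56–83 → 28 bp
  84–98 → 15 bp
  99–104 then 1–55 → 6 + 55 = 61 bp
Sorted largest to smallest: 61, 28, 15 bp.

61, 28, 15 bp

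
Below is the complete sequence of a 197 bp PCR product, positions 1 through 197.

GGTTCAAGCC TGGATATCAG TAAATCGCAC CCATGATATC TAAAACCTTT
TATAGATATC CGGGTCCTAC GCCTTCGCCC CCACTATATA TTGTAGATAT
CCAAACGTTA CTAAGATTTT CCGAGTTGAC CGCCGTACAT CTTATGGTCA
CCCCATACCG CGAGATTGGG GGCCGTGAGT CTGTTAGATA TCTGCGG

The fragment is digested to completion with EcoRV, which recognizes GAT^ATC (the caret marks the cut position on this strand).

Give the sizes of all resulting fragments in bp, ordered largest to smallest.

EcoRV sites (GATATC) start at positions 13, 35, 55, 96, 187.
EcoRV cuts after base 3 of each site, so after positions 15, 37, 57, 98, 189.
Linear molecule, 5 cuts → 6 fragments:
  1–15 → 15 bp
  16–37 → 22 bp
  38–57 → 20 bp
  58–98 → 41 bp
  99–189 → 91 bp
  190–197 → 8 bp
Sorted largest to smallest: 91, 41, 22, 20, 15, 8 bp.

91, 41, 22, 20, 15, 8 bp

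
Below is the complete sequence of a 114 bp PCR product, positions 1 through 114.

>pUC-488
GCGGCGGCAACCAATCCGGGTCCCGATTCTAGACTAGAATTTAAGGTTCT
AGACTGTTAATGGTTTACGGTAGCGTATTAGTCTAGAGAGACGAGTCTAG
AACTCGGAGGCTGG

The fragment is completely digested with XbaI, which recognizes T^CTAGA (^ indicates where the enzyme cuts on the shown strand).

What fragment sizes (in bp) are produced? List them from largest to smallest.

34, 28, 20, 18, 14 bp

XbaI sites (TCTAGA) start at positions 28, 48, 82, 96.
XbaI cuts after the first base of each site, so after positions 28, 48, 82, 96.
Linear molecule, 4 cuts → 5 fragments:
  1–28 → 28 bp
  29–48 → 20 bp
  49–82 → 34 bp
  83–96 → 14 bp
  97–114 → 18 bp
Sorted largest to smallest: 34, 28, 20, 18, 14 bp.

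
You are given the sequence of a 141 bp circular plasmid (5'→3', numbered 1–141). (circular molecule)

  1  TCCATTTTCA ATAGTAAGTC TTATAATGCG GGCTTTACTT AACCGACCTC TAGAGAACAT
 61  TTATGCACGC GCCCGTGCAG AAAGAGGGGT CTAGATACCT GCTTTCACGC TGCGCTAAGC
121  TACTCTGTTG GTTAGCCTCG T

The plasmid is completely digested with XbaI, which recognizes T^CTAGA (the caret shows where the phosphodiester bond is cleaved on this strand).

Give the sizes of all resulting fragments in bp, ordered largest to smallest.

XbaI sites (TCTAGA) start at positions 49, 90.
XbaI cuts after the first base of each site, so after positions 49, 90.
Circular molecule, 2 cuts → 2 fragments:
  50–90 → 41 bp
  91–141 then 1–49 → 51 + 49 = 100 bp
Sorted largest to smallest: 100, 41 bp.

100, 41 bp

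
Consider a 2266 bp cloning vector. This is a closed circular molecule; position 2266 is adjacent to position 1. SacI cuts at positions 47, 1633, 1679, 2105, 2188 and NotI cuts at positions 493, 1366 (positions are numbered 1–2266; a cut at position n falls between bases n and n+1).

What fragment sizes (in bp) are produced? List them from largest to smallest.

Combined cut positions (sorted): 47, 493, 1366, 1633, 1679, 2105, 2188.
Circular molecule, 7 cuts → 7 fragments:
  493 − 47 = 446 bp
  1366 − 493 = 873 bp
  1633 − 1366 = 267 bp
  1679 − 1633 = 46 bp
  2105 − 1679 = 426 bp
  2188 − 2105 = 83 bp
  wrap: 2266 − 2188 + 47 = 125 bp
Sorted largest to smallest: 873, 446, 426, 267, 125, 83, 46 bp.

873, 446, 426, 267, 125, 83, 46 bp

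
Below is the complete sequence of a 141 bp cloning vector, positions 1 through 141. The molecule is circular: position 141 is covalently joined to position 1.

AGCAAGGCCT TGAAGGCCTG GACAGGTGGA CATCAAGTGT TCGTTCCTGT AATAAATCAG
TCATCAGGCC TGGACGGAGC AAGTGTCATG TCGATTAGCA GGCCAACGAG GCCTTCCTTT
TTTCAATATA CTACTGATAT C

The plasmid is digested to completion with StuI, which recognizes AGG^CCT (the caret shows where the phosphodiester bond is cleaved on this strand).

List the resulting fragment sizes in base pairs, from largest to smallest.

StuI sites (AGGCCT) start at positions 5, 14, 66, 109.
StuI cuts after base 3 of each site, so after positions 7, 16, 68, 111.
Circular molecule, 4 cuts → 4 fragments:
  8–16 → 9 bp
  17–68 → 52 bp
  69–111 → 43 bp
  112–141 then 1–7 → 30 + 7 = 37 bp
Sorted largest to smallest: 52, 43, 37, 9 bp.

52, 43, 37, 9 bp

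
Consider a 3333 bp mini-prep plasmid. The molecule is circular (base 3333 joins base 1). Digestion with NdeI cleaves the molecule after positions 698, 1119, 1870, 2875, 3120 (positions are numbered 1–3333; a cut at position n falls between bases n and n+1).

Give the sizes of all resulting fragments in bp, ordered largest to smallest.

Circular molecule, 5 cuts → 5 fragments:
  1119 − 698 = 421 bp
  1870 − 1119 = 751 bp
  2875 − 1870 = 1005 bp
  3120 − 2875 = 245 bp
  wrap: 3333 − 3120 + 698 = 911 bp
Sorted largest to smallest: 1005, 911, 751, 421, 245 bp.

1005, 911, 751, 421, 245 bp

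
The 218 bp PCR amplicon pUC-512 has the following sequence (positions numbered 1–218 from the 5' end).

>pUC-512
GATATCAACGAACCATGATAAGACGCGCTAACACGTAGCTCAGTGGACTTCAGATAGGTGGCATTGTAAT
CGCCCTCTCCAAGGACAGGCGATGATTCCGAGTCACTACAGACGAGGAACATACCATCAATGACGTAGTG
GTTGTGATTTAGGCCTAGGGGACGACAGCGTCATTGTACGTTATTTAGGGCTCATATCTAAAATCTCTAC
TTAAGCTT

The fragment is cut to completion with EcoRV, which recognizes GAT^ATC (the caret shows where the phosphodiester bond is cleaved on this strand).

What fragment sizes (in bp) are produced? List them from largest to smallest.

215, 3 bp

The EcoRV site (GATATC) starts at position 1.
EcoRV cuts after base 3 of each site, so after position 3.
Linear molecule, 1 cut → 2 fragments:
  1–3 → 3 bp
  4–218 → 215 bp
Sorted largest to smallest: 215, 3 bp.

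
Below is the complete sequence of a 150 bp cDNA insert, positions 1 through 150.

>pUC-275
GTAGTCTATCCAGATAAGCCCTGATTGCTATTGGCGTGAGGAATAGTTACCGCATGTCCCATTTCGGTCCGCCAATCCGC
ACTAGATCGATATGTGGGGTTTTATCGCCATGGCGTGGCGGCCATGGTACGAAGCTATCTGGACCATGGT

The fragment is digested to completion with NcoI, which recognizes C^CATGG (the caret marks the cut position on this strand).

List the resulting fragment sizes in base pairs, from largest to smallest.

NcoI sites (CCATGG) start at positions 108, 122, 144.
NcoI cuts after the first base of each site, so after positions 108, 122, 144.
Linear molecule, 3 cuts → 4 fragments:
  1–108 → 108 bp
  109–122 → 14 bp
  123–144 → 22 bp
  145–150 → 6 bp
Sorted largest to smallest: 108, 22, 14, 6 bp.

108, 22, 14, 6 bp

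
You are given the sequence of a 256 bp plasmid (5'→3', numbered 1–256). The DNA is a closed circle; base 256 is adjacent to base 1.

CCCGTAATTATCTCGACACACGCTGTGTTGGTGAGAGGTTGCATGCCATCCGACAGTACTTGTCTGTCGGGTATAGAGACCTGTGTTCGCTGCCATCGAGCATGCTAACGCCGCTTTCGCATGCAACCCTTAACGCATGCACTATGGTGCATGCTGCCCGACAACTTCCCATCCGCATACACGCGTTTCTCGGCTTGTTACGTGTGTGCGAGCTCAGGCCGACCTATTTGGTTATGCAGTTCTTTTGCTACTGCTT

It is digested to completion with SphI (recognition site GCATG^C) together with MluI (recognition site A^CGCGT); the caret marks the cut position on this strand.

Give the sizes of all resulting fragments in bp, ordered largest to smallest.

120, 59, 28, 19, 16, 14 bp

SphI sites (GCATGC) start at positions 41, 100, 119, 135, 149.
SphI cuts after base 5 of each site (before the last base), so after positions 45, 104, 123, 139, 153.
The MluI site (ACGCGT) starts at position 181.
MluI cuts after the first base of each site, so after position 181.
Combined cut positions: 45, 104, 123, 139, 153, 181.
Circular molecule, 6 cuts → 6 fragments:
  46–104 → 59 bp
  105–123 → 19 bp
  124–139 → 16 bp
  140–153 → 14 bp
  154–181 → 28 bp
  182–256 then 1–45 → 75 + 45 = 120 bp
Sorted largest to smallest: 120, 59, 28, 19, 16, 14 bp.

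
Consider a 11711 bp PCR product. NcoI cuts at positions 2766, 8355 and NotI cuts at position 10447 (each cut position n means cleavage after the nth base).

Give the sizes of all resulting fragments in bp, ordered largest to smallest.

5589, 2766, 2092, 1264 bp

Combined cut positions (sorted): 2766, 8355, 10447.
Linear molecule, 3 cuts → 4 fragments:
  2766 − 0 = 2766 bp
  8355 − 2766 = 5589 bp
  10447 − 8355 = 2092 bp
  11711 − 10447 = 1264 bp
Sorted largest to smallest: 5589, 2766, 2092, 1264 bp.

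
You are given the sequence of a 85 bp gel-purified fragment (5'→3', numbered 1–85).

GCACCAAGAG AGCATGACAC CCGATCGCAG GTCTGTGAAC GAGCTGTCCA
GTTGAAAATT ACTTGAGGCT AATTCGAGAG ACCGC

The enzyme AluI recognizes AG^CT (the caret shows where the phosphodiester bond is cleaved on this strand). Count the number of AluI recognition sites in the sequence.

1

AGCT occurs starting at position 42.
AluI cuts at 1 site.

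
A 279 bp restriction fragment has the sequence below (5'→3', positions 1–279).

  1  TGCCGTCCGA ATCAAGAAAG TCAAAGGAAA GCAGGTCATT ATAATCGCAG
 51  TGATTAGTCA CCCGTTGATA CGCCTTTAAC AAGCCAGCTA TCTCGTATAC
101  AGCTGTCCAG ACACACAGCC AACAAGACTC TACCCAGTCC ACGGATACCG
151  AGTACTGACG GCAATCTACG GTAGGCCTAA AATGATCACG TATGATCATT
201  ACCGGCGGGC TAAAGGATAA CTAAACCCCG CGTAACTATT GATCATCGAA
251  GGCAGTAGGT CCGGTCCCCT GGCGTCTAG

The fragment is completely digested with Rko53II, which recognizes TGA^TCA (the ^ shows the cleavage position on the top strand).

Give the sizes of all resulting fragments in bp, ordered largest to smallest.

Rko53II sites (TGATCA) start at positions 183, 193, 240.
Rko53II cuts after base 3 of each site, so after positions 185, 195, 242.
Linear molecule, 3 cuts → 4 fragments:
  1–185 → 185 bp
  186–195 → 10 bp
  196–242 → 47 bp
  243–279 → 37 bp
Sorted largest to smallest: 185, 47, 37, 10 bp.

185, 47, 37, 10 bp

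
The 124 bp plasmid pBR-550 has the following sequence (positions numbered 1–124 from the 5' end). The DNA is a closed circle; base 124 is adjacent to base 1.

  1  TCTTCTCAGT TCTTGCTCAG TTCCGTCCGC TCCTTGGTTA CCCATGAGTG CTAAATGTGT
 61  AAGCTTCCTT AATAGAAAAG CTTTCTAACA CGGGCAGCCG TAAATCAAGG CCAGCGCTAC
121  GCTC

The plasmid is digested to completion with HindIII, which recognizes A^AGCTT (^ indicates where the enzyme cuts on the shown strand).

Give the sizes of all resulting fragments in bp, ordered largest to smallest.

HindIII sites (AAGCTT) start at positions 61, 78.
HindIII cuts after the first base of each site, so after positions 61, 78.
Circular molecule, 2 cuts → 2 fragments:
  62–78 → 17 bp
  79–124 then 1–61 → 46 + 61 = 107 bp
Sorted largest to smallest: 107, 17 bp.

107, 17 bp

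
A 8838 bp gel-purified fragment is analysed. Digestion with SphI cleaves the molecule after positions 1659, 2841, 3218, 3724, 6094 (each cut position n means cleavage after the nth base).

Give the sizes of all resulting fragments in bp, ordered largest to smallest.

2744, 2370, 1659, 1182, 506, 377 bp

Linear molecule, 5 cuts → 6 fragments:
  1659 − 0 = 1659 bp
  2841 − 1659 = 1182 bp
  3218 − 2841 = 377 bp
  3724 − 3218 = 506 bp
  6094 − 3724 = 2370 bp
  8838 − 6094 = 2744 bp
Sorted largest to smallest: 2744, 2370, 1659, 1182, 506, 377 bp.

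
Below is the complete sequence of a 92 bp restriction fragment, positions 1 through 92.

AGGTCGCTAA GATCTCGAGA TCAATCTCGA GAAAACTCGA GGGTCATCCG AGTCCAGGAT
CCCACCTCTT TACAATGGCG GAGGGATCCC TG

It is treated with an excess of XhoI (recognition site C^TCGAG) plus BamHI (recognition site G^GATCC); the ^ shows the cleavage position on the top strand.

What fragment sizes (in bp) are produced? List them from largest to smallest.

XhoI sites (CTCGAG) start at positions 14, 26, 36.
XhoI cuts after the first base of each site, so after positions 14, 26, 36.
BamHI sites (GGATCC) start at positions 57, 84.
BamHI cuts after the first base of each site, so after positions 57, 84.
Combined cut positions: 14, 26, 36, 57, 84.
Linear molecule, 5 cuts → 6 fragments:
  1–14 → 14 bp
  15–26 → 12 bp
  27–36 → 10 bp
  37–57 → 21 bp
  58–84 → 27 bp
  85–92 → 8 bp
Sorted largest to smallest: 27, 21, 14, 12, 10, 8 bp.

27, 21, 14, 12, 10, 8 bp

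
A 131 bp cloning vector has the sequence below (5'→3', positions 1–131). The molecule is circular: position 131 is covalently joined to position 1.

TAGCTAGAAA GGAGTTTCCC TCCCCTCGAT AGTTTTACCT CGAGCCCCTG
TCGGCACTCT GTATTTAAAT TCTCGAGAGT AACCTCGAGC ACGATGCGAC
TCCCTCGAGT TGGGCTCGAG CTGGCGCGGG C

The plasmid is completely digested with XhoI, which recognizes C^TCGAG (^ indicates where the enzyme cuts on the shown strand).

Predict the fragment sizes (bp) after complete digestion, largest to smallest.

55, 33, 20, 12, 11 bp

XhoI sites (CTCGAG) start at positions 39, 72, 84, 104, 115.
XhoI cuts after the first base of each site, so after positions 39, 72, 84, 104, 115.
Circular molecule, 5 cuts → 5 fragments:
  40–72 → 33 bp
  73–84 → 12 bp
  85–104 → 20 bp
  105–115 → 11 bp
  116–131 then 1–39 → 16 + 39 = 55 bp
Sorted largest to smallest: 55, 33, 20, 12, 11 bp.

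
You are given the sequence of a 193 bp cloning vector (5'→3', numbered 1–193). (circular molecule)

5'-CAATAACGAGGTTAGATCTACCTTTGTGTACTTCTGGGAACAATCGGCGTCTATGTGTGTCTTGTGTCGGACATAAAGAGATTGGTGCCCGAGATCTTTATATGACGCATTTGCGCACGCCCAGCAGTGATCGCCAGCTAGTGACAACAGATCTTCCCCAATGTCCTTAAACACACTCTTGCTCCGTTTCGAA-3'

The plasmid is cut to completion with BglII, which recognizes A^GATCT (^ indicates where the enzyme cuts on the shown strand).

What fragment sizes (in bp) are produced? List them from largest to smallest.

78, 58, 57 bp

BglII sites (AGATCT) start at positions 14, 92, 149.
BglII cuts after the first base of each site, so after positions 14, 92, 149.
Circular molecule, 3 cuts → 3 fragments:
  15–92 → 78 bp
  93–149 → 57 bp
  150–193 then 1–14 → 44 + 14 = 58 bp
Sorted largest to smallest: 78, 58, 57 bp.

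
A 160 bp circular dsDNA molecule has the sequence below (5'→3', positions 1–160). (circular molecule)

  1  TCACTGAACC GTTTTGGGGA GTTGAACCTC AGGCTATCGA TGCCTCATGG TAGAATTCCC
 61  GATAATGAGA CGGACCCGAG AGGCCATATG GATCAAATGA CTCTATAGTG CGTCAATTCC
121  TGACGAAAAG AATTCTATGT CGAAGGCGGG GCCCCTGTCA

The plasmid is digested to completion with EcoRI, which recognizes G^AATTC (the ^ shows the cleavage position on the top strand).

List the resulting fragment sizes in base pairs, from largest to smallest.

EcoRI sites (GAATTC) start at positions 53, 130.
EcoRI cuts after the first base of each site, so after positions 53, 130.
Circular molecule, 2 cuts → 2 fragments:
  54–130 → 77 bp
  131–160 then 1–53 → 30 + 53 = 83 bp
Sorted largest to smallest: 83, 77 bp.

83, 77 bp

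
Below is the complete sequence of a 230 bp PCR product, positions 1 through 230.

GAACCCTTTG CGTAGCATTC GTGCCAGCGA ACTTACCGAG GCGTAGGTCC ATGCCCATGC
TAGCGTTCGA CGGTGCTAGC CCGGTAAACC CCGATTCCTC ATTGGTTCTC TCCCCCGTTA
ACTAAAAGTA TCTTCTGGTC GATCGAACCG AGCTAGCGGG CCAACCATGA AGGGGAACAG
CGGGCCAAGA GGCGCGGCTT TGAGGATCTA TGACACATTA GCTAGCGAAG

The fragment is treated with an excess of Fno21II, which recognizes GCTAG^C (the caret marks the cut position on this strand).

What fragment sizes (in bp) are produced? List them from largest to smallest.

Fno21II sites (GCTAGC) start at positions 59, 75, 152, 221.
Fno21II cuts after base 5 of each site (before the last base), so after positions 63, 79, 156, 225.
Linear molecule, 4 cuts → 5 fragments:
  1–63 → 63 bp
  64–79 → 16 bp
  80–156 → 77 bp
  157–225 → 69 bp
  226–230 → 5 bp
Sorted largest to smallest: 77, 69, 63, 16, 5 bp.

77, 69, 63, 16, 5 bp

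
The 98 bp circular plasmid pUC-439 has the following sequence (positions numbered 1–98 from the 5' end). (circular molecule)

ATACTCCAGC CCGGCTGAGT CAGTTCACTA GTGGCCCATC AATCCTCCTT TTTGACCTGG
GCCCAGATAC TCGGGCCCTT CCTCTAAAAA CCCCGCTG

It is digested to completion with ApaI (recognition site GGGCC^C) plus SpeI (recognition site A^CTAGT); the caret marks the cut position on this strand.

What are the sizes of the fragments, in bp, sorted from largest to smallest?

48, 36, 14 bp

ApaI sites (GGGCCC) start at positions 59, 73.
ApaI cuts after base 5 of each site (before the last base), so after positions 63, 77.
The SpeI site (ACTAGT) starts at position 27.
SpeI cuts after the first base of each site, so after position 27.
Combined cut positions: 27, 63, 77.
Circular molecule, 3 cuts → 3 fragments:
  28–63 → 36 bp
  64–77 → 14 bp
  78–98 then 1–27 → 21 + 27 = 48 bp
Sorted largest to smallest: 48, 36, 14 bp.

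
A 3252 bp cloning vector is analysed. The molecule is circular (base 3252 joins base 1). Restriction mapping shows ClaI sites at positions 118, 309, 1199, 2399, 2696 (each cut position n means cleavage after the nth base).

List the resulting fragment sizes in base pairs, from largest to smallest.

1200, 890, 674, 297, 191 bp

Circular molecule, 5 cuts → 5 fragments:
  309 − 118 = 191 bp
  1199 − 309 = 890 bp
  2399 − 1199 = 1200 bp
  2696 − 2399 = 297 bp
  wrap: 3252 − 2696 + 118 = 674 bp
Sorted largest to smallest: 1200, 890, 674, 297, 191 bp.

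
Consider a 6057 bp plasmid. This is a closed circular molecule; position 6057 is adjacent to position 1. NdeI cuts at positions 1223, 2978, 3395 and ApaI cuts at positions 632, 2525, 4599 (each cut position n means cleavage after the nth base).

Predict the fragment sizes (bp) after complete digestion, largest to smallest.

Combined cut positions (sorted): 632, 1223, 2525, 2978, 3395, 4599.
Circular molecule, 6 cuts → 6 fragments:
  1223 − 632 = 591 bp
  2525 − 1223 = 1302 bp
  2978 − 2525 = 453 bp
  3395 − 2978 = 417 bp
  4599 − 3395 = 1204 bp
  wrap: 6057 − 4599 + 632 = 2090 bp
Sorted largest to smallest: 2090, 1302, 1204, 591, 453, 417 bp.

2090, 1302, 1204, 591, 453, 417 bp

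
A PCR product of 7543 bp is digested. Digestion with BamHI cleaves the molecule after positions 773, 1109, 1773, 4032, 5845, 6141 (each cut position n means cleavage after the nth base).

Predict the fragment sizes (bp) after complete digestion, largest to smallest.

2259, 1813, 1402, 773, 664, 336, 296 bp

Linear molecule, 6 cuts → 7 fragments:
  773 − 0 = 773 bp
  1109 − 773 = 336 bp
  1773 − 1109 = 664 bp
  4032 − 1773 = 2259 bp
  5845 − 4032 = 1813 bp
  6141 − 5845 = 296 bp
  7543 − 6141 = 1402 bp
Sorted largest to smallest: 2259, 1813, 1402, 773, 664, 336, 296 bp.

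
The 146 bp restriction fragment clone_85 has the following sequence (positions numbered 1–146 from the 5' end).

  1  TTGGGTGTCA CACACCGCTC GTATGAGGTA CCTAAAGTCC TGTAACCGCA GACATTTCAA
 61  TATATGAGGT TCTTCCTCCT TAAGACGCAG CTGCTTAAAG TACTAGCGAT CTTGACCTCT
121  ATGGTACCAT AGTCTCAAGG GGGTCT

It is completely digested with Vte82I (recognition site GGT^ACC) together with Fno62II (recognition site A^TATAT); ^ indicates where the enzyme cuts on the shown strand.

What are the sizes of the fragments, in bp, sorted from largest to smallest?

Vte82I sites (GGTACC) start at positions 27, 123.
Vte82I cuts after base 3 of each site, so after positions 29, 125.
The Fno62II site (ATATAT) starts at position 60.
Fno62II cuts after the first base of each site, so after position 60.
Combined cut positions: 29, 60, 125.
Linear molecule, 3 cuts → 4 fragments:
  1–29 → 29 bp
  30–60 → 31 bp
  61–125 → 65 bp
  126–146 → 21 bp
Sorted largest to smallest: 65, 31, 29, 21 bp.

65, 31, 29, 21 bp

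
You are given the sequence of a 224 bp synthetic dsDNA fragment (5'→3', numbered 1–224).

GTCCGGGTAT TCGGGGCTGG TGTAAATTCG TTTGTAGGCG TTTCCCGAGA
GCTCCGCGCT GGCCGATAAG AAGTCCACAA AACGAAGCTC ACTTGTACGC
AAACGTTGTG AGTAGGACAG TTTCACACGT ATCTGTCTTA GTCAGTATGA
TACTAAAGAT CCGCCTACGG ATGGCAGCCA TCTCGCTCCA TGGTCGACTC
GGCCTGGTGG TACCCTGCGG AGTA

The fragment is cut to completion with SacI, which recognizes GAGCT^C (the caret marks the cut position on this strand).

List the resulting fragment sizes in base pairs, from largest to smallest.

171, 53 bp

The SacI site (GAGCTC) starts at position 49.
SacI cuts after base 5 of each site (before the last base), so after position 53.
Linear molecule, 1 cut → 2 fragments:
  1–53 → 53 bp
  54–224 → 171 bp
Sorted largest to smallest: 171, 53 bp.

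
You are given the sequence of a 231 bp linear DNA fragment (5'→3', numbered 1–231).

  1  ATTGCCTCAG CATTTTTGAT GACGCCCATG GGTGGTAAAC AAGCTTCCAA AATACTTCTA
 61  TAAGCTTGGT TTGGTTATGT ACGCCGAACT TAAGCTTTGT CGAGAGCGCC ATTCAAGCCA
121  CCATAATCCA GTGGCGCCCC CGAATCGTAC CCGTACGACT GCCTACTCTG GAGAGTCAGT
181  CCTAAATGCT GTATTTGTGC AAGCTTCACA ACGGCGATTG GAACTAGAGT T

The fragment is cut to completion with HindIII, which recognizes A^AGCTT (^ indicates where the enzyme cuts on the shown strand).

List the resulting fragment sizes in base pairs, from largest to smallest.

HindIII sites (AAGCTT) start at positions 41, 62, 92, 201.
HindIII cuts after the first base of each site, so after positions 41, 62, 92, 201.
Linear molecule, 4 cuts → 5 fragments:
  1–41 → 41 bp
  42–62 → 21 bp
  63–92 → 30 bp
  93–201 → 109 bp
  202–231 → 30 bp
Sorted largest to smallest: 109, 41, 30, 30, 21 bp.

109, 41, 30, 30, 21 bp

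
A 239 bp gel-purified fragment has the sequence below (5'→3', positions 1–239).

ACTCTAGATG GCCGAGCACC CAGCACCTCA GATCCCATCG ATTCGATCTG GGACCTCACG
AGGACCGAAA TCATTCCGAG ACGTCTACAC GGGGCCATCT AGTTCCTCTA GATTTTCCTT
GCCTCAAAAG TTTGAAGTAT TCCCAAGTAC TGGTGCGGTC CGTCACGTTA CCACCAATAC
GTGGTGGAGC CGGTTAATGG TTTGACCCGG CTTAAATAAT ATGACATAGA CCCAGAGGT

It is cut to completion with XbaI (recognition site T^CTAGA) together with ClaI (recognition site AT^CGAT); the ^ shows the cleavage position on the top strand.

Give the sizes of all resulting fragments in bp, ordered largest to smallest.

XbaI sites (TCTAGA) start at positions 3, 107.
XbaI cuts after the first base of each site, so after positions 3, 107.
The ClaI site (ATCGAT) starts at position 37.
ClaI cuts after base 2 of each site, so after position 38.
Combined cut positions: 3, 38, 107.
Linear molecule, 3 cuts → 4 fragments:
  1–3 → 3 bp
  4–38 → 35 bp
  39–107 → 69 bp
  108–239 → 132 bp
Sorted largest to smallest: 132, 69, 35, 3 bp.

132, 69, 35, 3 bp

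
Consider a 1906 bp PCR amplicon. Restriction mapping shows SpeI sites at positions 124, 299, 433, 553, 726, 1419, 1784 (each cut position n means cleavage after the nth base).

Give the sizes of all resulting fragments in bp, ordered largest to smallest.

Linear molecule, 7 cuts → 8 fragments:
  124 − 0 = 124 bp
  299 − 124 = 175 bp
  433 − 299 = 134 bp
  553 − 433 = 120 bp
  726 − 553 = 173 bp
  1419 − 726 = 693 bp
  1784 − 1419 = 365 bp
  1906 − 1784 = 122 bp
Sorted largest to smallest: 693, 365, 175, 173, 134, 124, 122, 120 bp.

693, 365, 175, 173, 134, 124, 122, 120 bp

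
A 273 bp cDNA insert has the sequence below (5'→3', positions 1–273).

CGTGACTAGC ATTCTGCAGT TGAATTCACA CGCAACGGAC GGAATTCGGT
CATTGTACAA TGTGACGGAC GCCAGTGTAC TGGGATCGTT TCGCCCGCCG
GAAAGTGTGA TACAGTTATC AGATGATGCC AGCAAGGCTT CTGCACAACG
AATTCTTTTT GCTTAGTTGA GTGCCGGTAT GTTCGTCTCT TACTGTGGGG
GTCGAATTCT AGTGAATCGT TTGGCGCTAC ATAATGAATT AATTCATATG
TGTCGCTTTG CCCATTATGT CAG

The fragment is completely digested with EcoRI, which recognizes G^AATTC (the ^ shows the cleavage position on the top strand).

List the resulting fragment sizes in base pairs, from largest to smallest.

EcoRI sites (GAATTC) start at positions 22, 42, 150, 204.
EcoRI cuts after the first base of each site, so after positions 22, 42, 150, 204.
Linear molecule, 4 cuts → 5 fragments:
  1–22 → 22 bp
  23–42 → 20 bp
  43–150 → 108 bp
  151–204 → 54 bp
  205–273 → 69 bp
Sorted largest to smallest: 108, 69, 54, 22, 20 bp.

108, 69, 54, 22, 20 bp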